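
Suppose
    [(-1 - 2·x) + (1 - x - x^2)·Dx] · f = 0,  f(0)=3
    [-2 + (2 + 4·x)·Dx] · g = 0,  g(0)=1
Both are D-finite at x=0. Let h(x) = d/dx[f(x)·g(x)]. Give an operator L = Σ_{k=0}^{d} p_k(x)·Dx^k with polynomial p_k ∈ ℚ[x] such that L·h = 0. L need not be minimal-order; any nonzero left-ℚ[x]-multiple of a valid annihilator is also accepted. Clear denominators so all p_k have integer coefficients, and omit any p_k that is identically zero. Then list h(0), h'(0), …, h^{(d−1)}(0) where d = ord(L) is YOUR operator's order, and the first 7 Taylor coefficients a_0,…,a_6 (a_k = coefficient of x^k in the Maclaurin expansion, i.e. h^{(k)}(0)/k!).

f: a_k = 3, 3, 6, 9, 15, 24, 39, …
g: a_k = 1, 1, -1/2, 1/2, -5/8, 7/8, -21/16, …
f·g: L₀ = L_f ⊗_s L_g, ord ≤ 1·1.
h₀' ⇒ L via d/dx closure of L₀.
L = (5 + 30·x + 45·x^2 + 30·x^3 + 15·x^4) + (-2 - 5·x + 10·x^3 + 15·x^4 + 6·x^5)·Dx  (order 1).
h: a_k = 6, 15, 45, 165/2, 765/4, 2637/8, 5565/8, …
ICs: h(0) = 6.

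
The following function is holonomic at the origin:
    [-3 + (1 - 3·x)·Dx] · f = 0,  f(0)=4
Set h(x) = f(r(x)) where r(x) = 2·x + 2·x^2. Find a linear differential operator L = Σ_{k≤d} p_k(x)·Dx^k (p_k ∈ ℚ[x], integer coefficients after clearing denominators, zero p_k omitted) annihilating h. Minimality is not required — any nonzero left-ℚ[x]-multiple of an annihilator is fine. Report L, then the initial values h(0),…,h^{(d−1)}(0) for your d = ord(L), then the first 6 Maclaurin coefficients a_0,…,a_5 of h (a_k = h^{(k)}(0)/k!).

L = (6 + 12·x) + (-1 + 6·x + 6·x^2)·Dx  (order 1).
h: a_k = 4, 24, 168, 1152, 7920, 54432, …
ICs: h(0) = 4.

f: a_k = 4, 12, 36, 108, 324, 972, …
Substitute x→r, Dx→(1/r')Dx; clear ⇒ L₀.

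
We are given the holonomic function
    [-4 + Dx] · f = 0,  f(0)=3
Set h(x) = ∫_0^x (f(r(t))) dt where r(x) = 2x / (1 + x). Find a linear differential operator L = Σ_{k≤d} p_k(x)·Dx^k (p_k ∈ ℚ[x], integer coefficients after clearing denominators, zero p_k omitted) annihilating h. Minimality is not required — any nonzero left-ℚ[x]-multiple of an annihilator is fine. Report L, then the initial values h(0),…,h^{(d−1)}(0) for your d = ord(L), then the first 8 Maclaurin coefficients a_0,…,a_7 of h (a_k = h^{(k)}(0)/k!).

L = -8·Dx + (1 + 2·x + x^2)·Dx^2  (order 2).
h: a_k = 0, 3, 12, 24, 22, 8/5, -44/5, 184/105, …
ICs: h(0) = 0, h′(0) = 3.

f: a_k = 3, 12, 24, 32, 32, 128/5, 256/15, 1024/105, …
Substitute x→r, Dx→(1/r')Dx; clear ⇒ L₀.
h=∫₀ˣh₀: take L = L₀·Dx.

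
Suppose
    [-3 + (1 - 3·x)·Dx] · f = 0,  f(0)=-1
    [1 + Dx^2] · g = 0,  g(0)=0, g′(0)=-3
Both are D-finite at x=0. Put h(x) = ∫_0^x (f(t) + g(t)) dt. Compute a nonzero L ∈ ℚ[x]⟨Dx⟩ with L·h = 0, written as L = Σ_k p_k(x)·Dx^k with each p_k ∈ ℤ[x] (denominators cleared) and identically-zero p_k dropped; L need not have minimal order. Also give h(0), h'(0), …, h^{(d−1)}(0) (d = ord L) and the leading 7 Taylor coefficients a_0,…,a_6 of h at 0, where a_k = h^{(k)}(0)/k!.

L = (165 - 18·x + 27·x^2)·Dx + (-19 + 63·x - 27·x^2 + 27·x^3)·Dx^2 + (165 - 18·x + 27·x^2)·Dx^3 + (-19 + 63·x - 27·x^2 + 27·x^3)·Dx^4  (order 4).
h: a_k = 0, -1, -3, -3, -53/8, -81/5, -9721/240, …
ICs: h(0) = 0, h′(0) = -1, h′′(0) = -6, h′′′(0) = -18.

f: a_k = -1, -3, -9, -27, -81, -243, -729, …
g: a_k = 0, -3, 0, 1/2, 0, -1/40, 0, …
f+g: L₀ = lclm(L_f,L_g), ord ≤ 1+2.
Integrate: L := L₀·Dx.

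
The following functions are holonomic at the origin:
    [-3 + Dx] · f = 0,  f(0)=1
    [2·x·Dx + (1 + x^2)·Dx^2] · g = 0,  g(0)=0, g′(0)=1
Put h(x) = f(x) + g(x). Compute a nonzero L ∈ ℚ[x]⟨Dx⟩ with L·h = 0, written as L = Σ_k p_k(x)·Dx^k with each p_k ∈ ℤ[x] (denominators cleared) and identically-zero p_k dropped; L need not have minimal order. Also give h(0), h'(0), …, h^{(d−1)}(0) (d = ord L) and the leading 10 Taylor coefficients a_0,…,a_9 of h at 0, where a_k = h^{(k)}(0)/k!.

L = (6 - 18·x - 18·x^2 - 18·x^3)·Dx + (-11 - 12·x^2 - 9·x^4)·Dx^2 + (3 + 2·x + 6·x^2 + 2·x^3 + 3·x^4)·Dx^3  (order 3).
h: a_k = 1, 4, 9/2, 25/6, 27/8, 89/40, 81/80, 163/560, 729/4480, 6667/40320, …
ICs: h(0) = 1, h′(0) = 4, h′′(0) = 9.

f: a_k = 1, 3, 9/2, 9/2, 27/8, 81/40, 81/80, 243/560, 729/4480, 243/4480, …
g: a_k = 0, 1, 0, -1/3, 0, 1/5, 0, -1/7, 0, 1/9, …
h₀=f+g: left-lcm gives L₀, ord ≤ 3.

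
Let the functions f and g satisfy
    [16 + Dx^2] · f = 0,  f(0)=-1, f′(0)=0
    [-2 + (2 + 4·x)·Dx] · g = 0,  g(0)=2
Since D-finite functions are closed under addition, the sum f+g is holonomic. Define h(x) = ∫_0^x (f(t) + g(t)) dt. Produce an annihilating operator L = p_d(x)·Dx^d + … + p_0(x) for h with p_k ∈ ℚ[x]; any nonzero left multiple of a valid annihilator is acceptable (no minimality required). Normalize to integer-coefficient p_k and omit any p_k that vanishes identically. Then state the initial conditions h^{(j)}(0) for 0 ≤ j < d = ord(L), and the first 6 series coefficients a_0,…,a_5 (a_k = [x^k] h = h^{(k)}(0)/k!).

L = (-304 - 1024·x - 1024·x^2)·Dx + (240 + 1504·x + 3072·x^2 + 2048·x^3)·Dx^2 + (-19 - 64·x - 64·x^2)·Dx^3 + (15 + 94·x + 192·x^2 + 128·x^3)·Dx^4  (order 4).
h: a_k = 0, 1, 1, 7/3, 1/4, -143/60, …
ICs: h(0) = 0, h′(0) = 1, h′′(0) = 2, h′′′(0) = 14.

f: a_k = -1, 0, 8, 0, -32/3, 0, …
g: a_k = 2, 2, -1, 1, -5/4, 7/4, …
Sum ⇒ L₀ = lclm(L_f,L_g) in ℚ(x)⟨Dx⟩.
∫: right-multiply L₀ by Dx.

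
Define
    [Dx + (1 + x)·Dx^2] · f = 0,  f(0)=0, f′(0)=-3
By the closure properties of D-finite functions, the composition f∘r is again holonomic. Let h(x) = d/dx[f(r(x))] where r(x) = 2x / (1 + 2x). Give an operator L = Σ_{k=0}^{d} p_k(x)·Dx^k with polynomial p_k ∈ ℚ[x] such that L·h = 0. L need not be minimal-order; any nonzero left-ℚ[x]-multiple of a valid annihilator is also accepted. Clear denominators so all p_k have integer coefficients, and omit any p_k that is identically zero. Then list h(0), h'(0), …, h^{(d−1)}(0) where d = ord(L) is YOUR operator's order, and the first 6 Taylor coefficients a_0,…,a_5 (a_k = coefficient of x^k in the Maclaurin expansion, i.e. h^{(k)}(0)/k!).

f: a_k = 0, -3, 3/2, -1, 3/4, -3/5, …
L₀ from L_f via x↦r, Dx↦r'^{-1}Dx.
h=h₀': d/dx-closure on L₀ ⇒ L.
L = (6 + 16·x) + (1 + 6·x + 8·x^2)·Dx  (order 1).
h: a_k = -6, 36, -168, 720, -2976, 12096, …
ICs: h(0) = -6.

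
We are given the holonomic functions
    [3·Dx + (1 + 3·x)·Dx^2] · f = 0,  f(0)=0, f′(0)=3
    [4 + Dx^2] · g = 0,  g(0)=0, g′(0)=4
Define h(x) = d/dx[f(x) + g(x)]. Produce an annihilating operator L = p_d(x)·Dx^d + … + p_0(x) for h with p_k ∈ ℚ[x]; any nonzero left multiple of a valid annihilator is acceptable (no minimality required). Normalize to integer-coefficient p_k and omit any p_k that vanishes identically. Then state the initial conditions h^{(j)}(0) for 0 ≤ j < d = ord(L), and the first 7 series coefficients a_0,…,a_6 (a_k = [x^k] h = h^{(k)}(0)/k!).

L = (348 + 144·x + 216·x^2) + (44 + 180·x + 216·x^2 + 216·x^3)·Dx + (87 + 36·x + 54·x^2)·Dx^2 + (11 + 45·x + 54·x^2 + 54·x^3)·Dx^3  (order 3).
h: a_k = 7, -9, 19, -81, 737/3, -729, 98399/45, …
ICs: h(0) = 7, h′(0) = -9, h′′(0) = 38.

f: a_k = 0, 3, -9/2, 9, -81/4, 243/5, -243/2, …
g: a_k = 0, 4, 0, -8/3, 0, 8/15, 0, …
f+g: L₀ = lclm(L_f,L_g), ord ≤ 2+2.
Derive L from L₀ (diff closure).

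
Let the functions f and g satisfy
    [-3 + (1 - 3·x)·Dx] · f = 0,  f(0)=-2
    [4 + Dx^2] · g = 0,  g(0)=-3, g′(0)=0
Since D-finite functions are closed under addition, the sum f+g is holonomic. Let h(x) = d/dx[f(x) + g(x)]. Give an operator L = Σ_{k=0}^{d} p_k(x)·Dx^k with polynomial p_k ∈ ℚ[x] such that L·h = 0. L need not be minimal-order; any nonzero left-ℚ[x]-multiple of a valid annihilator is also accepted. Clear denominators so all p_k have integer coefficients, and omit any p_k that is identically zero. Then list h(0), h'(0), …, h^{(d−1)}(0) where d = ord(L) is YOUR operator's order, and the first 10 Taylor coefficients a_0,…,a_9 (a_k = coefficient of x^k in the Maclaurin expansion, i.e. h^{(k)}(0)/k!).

f: a_k = -2, -6, -18, -54, -162, -486, -1458, -4374, -13122, -39366, …
g: a_k = -3, 0, 6, 0, -2, 0, 4/15, 0, -2/105, 0, …
L₀ := lclm(L_f,L_g); ord L₀ ≤ 1+2.
h₀' ⇒ L via d/dx closure of L₀.
L = (1344 - 288·x + 432·x^2) + (-116 + 396·x - 216·x^2 + 216·x^3)·Dx + (336 - 72·x + 108·x^2)·Dx^2 + (-29 + 99·x - 54·x^2 + 54·x^3)·Dx^3  (order 3).
h: a_k = -6, -24, -162, -656, -2430, -43732/5, -30618, -11022496/105, -354294, -1116026092/945, …
ICs: h(0) = -6, h′(0) = -24, h′′(0) = -324.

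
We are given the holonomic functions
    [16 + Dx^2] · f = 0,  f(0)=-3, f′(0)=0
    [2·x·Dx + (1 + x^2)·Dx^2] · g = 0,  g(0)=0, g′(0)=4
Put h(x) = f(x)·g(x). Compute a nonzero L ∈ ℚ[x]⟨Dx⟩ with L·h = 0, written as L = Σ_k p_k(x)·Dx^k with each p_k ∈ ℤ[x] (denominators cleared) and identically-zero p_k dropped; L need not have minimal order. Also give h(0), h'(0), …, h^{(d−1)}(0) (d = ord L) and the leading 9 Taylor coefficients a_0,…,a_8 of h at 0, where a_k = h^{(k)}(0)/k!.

f: a_k = -3, 0, 24, 0, -32, 0, 256/15, 0, -512/105, …
g: a_k = 0, 4, 0, -4/3, 0, 4/5, 0, -4/7, 0, …
h₀=f·g: eliminate ⇒ L₀, order ≤ 2·2.
L = (5440 + 19136·x^2 + 25856·x^4 + 16384·x^6 + 4096·x^8) + (1152·x + 3200·x^3 + 3072·x^5 + 1024·x^7)·Dx + (612 + 2252·x^2 + 3168·x^4 + 2048·x^6 + 512·x^8)·Dx^2 + (72·x + 200·x^3 + 192·x^5 + 64·x^7)·Dx^3 + (17 + 66·x^2 + 97·x^4 + 64·x^6 + 16·x^8)·Dx^4  (order 4).
h: a_k = 0, -12, 0, 100, 0, -812/5, 0, 13844/105, 0, …
ICs: h(0) = 0, h′(0) = -12, h′′(0) = 0, h′′′(0) = 600.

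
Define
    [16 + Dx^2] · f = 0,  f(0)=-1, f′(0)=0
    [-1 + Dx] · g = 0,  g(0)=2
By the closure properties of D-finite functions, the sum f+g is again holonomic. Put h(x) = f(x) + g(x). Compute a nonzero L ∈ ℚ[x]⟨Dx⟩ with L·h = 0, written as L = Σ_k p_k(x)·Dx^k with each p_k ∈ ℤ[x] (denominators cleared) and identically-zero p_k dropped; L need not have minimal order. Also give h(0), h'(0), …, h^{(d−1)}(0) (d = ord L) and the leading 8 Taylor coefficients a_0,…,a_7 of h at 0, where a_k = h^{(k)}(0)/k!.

L = -16 + 16·Dx - Dx^2 + Dx^3  (order 3).
h: a_k = 1, 2, 9, 1/3, -127/12, 1/60, 683/120, 1/2520, …
ICs: h(0) = 1, h′(0) = 2, h′′(0) = 18.

f: a_k = -1, 0, 8, 0, -32/3, 0, 256/45, 0, …
g: a_k = 2, 2, 1, 1/3, 1/12, 1/60, 1/360, 1/2520, …
L₀ := lclm(L_f,L_g); ord L₀ ≤ 2+1.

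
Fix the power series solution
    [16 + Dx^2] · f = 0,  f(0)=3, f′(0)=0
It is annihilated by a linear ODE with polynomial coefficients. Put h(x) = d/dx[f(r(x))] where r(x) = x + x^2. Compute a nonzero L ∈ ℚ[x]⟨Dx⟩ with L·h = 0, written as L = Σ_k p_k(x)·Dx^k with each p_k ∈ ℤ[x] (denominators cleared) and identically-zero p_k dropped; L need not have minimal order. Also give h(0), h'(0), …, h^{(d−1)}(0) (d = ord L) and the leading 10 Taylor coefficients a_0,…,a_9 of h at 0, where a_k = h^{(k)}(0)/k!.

f: a_k = 3, 0, -24, 0, 32, 0, -256/15, 0, 512/105, 0, …
f∘r: x↦r, Dx↦Dx/r' in L_f ⇒ L₀.
Differentiate: ansatz ord ≤ ord L₀ ⇒ L.
L = (28 + 128·x + 384·x^2 + 512·x^3 + 256·x^4) + (-6 - 12·x)·Dx + (1 + 4·x + 4·x^2)·Dx^2  (order 2).
h: a_k = 0, -48, -144, 32, 640, 5248/5, 896/5, -184064/105, -95232/35, -1137152/945, …
ICs: h(0) = 0, h′(0) = -48.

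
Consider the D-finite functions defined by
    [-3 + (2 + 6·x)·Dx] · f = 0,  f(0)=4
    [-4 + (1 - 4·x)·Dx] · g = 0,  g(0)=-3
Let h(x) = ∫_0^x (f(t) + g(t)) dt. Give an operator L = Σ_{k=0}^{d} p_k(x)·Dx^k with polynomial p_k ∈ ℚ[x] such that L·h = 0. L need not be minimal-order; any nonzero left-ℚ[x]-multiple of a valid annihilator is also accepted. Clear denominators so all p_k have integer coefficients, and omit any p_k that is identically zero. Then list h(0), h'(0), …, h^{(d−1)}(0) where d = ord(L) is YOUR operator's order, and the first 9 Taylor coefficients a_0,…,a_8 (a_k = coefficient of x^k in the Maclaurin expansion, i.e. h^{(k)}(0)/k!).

f: a_k = 4, 6, -9/2, 27/4, -405/32, 1701/64, -15309/256, 72171/512, -2814669/8192, …
g: a_k = -3, -12, -48, -192, -768, -3072, -12288, -49152, -196608, …
h₀=f+g: left-lcm gives L₀, ord ≤ 2.
Integrate: L := L₀·Dx.
L = (228 + 432·x)·Dx + (-137 - 696·x - 1296·x^2)·Dx^2 + (10 + 62·x - 192·x^2 - 864·x^3)·Dx^3  (order 3).
h: a_k = 0, 1, -3, -35/2, -741/16, -24981/160, -64969/128, -3161037/1792, -25093653/4096, …
ICs: h(0) = 0, h′(0) = 1, h′′(0) = -6.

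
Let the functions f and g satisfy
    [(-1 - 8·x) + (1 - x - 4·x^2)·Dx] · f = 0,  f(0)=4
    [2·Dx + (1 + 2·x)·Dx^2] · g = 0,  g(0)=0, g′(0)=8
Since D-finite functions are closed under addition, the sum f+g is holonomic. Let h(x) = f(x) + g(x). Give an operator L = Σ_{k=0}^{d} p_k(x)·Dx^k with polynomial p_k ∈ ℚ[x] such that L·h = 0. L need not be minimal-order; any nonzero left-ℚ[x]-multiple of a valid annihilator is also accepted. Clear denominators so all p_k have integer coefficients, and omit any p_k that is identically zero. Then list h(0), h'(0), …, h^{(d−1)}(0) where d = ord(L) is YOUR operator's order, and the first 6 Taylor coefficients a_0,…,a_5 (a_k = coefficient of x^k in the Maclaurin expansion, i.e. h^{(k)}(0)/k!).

f: a_k = 4, 4, 20, 36, 116, 260, …
g: a_k = 0, 8, -8, 32/3, -16, 128/5, …
Sum ⇒ L₀ = lclm(L_f,L_g) in ℚ(x)⟨Dx⟩.
L = (94 + 644·x + 1664·x^2 + 1920·x^3 + 1536·x^4)·Dx + (23 + 324·x + 1448·x^2 + 3072·x^3 + 3904·x^4 + 2560·x^5)·Dx^2 + (-6 - 35·x - 53·x^2 + 98·x^3 + 528·x^4 + 864·x^5 + 512·x^6)·Dx^3  (order 3).
h: a_k = 4, 12, 12, 140/3, 100, 1428/5, …
ICs: h(0) = 4, h′(0) = 12, h′′(0) = 24.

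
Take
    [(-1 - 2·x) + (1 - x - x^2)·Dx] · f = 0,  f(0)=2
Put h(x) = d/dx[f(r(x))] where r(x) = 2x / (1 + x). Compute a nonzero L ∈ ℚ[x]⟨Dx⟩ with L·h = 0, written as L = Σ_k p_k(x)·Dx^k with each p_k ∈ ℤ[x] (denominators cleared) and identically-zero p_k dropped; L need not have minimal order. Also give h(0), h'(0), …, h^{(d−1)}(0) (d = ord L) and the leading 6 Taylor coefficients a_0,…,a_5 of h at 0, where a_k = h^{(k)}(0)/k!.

L = (6 + 30·x + 90·x^2 + 50·x^3) + (-1 - 6·x + 30·x^3 + 25·x^4)·Dx  (order 1).
h: a_k = 4, 24, 60, 240, 500, 1800, …
ICs: h(0) = 4.

f: a_k = 2, 2, 4, 6, 10, 16, …
Substitute x→r, Dx→(1/r')Dx; clear ⇒ L₀.
h₀' ⇒ L via d/dx closure of L₀.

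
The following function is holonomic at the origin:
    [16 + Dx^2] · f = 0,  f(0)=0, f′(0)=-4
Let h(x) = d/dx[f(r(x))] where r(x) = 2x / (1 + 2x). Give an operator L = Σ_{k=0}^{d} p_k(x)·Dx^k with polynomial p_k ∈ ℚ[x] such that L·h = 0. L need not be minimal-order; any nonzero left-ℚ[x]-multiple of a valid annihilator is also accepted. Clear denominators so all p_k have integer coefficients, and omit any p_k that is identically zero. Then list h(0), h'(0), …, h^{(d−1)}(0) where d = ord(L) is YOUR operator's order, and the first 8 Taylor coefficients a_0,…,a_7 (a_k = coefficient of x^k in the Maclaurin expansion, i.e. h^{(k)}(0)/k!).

f: a_k = 0, -4, 0, 32/3, 0, -128/15, 0, 1024/315, …
L₀ from L_f via x↦r, Dx↦r'^{-1}Dx.
Differentiate: ansatz ord ≤ ord L₀ ⇒ L.
L = (88 + 96·x + 96·x^2) + (12 + 72·x + 144·x^2 + 96·x^3)·Dx + (1 + 8·x + 24·x^2 + 32·x^3 + 16·x^4)·Dx^2  (order 2).
h: a_k = -8, 32, 160, -1792, 24704/3, -23040, 1260032/45, 5152768/45, …
ICs: h(0) = -8, h′(0) = 32.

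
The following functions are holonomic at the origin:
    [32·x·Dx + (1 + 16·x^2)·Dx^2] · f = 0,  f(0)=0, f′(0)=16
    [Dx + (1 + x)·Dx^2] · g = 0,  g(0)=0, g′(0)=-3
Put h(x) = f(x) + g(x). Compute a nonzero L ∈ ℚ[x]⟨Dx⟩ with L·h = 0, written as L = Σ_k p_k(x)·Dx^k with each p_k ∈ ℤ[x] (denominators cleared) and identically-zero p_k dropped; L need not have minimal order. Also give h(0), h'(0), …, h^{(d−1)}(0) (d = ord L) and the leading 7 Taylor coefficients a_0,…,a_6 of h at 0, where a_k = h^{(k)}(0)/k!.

f: a_k = 0, 16, 0, -256/3, 0, 4096/5, 0, …
g: a_k = 0, -3, 3/2, -1, 3/4, -3/5, 1/2, …
h₀=f+g: left-lcm gives L₀, ord ≤ 4.
L = (-32 - 96·x + 1536·x^2 + 512·x^3)·Dx + (-34 - 64·x + 1440·x^2 + 3072·x^3 + 1024·x^4)·Dx^2 + (-1 + 31·x + 32·x^2 + 512·x^3 + 768·x^4 + 256·x^5)·Dx^3  (order 3).
h: a_k = 0, 13, 3/2, -259/3, 3/4, 4093/5, 1/2, …
ICs: h(0) = 0, h′(0) = 13, h′′(0) = 3.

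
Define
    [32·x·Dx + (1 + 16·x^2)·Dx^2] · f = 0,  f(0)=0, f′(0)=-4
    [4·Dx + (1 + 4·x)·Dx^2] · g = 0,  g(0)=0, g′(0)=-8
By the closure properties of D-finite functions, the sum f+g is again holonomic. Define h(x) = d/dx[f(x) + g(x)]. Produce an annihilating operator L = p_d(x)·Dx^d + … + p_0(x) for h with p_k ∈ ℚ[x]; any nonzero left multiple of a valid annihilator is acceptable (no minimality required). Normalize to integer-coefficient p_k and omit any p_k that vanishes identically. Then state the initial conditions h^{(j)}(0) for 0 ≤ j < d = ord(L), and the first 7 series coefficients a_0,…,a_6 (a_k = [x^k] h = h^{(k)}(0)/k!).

L = (-32 - 384·x + 1536·x^2 + 2048·x^3) + (-16 - 64·x + 3072·x^3 + 4096·x^4)·Dx + (-1 + 4·x + 32·x^2 + 128·x^3 + 768·x^4 + 1024·x^5)·Dx^2  (order 2).
h: a_k = -12, 32, -64, 512, -3072, 8192, -16384, …
ICs: h(0) = -12, h′(0) = 32.

f: a_k = 0, -4, 0, 64/3, 0, -1024/5, 0, …
g: a_k = 0, -8, 16, -128/3, 128, -2048/5, 4096/3, …
L₀ := lclm(L_f,L_g); ord L₀ ≤ 2+2.
Derive L from L₀ (diff closure).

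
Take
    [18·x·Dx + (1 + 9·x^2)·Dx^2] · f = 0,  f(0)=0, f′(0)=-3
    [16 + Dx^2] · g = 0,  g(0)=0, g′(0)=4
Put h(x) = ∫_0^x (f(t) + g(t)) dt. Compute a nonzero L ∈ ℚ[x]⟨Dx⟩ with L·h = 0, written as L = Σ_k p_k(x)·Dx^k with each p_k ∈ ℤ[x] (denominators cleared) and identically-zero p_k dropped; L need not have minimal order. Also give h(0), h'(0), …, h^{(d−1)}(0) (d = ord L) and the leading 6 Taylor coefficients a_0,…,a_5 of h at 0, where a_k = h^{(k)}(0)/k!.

f: a_k = 0, -3, 0, 9, 0, -243/5, …
g: a_k = 0, 4, 0, -32/3, 0, 128/15, …
Sum ⇒ L₀ = lclm(L_f,L_g) in ℚ(x)⟨Dx⟩.
h=∫h₀ ⇒ L = L₀·Dx.
L = (-13248·x + 181440·x^3 + 186624·x^5)·Dx^2 + (-16 + 6048·x^2 + 66096·x^4 + 93312·x^6)·Dx^3 + (-828·x + 11340·x^3 + 11664·x^5)·Dx^4 + (-1 + 378·x^2 + 4131·x^4 + 5832·x^6)·Dx^5  (order 5).
h: a_k = 0, 0, 1/2, 0, -5/12, 0, …
ICs: h(0) = 0, h′(0) = 0, h′′(0) = 1, h′′′(0) = 0, h′′′′(0) = -10.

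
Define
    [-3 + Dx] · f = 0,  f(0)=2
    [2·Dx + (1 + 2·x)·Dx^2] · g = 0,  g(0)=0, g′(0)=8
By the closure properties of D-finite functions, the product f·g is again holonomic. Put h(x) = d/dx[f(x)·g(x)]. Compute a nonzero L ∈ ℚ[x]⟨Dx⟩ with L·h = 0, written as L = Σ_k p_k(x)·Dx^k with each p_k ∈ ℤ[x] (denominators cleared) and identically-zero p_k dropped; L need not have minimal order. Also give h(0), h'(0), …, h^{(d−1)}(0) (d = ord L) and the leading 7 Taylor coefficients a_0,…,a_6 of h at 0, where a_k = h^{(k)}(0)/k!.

f: a_k = 2, 6, 9, 9, 27/4, 81/20, 81/40, …
g: a_k = 0, 8, -8, 32/3, -16, 128/5, -128/3, …
Sym-product of L_f,L_g gives L₀ (≤ ord 2).
Differentiate: ansatz ord ≤ ord L₀ ⇒ L.
L = (15 + 36·x + 108·x^2) + (-8 - 36·x - 72·x^2)·Dx + (1 + 8·x + 12·x^2)·Dx^2  (order 2).
h: a_k = 16, 64, 136, 128, 166, -8, 1137/5, …
ICs: h(0) = 16, h′(0) = 64.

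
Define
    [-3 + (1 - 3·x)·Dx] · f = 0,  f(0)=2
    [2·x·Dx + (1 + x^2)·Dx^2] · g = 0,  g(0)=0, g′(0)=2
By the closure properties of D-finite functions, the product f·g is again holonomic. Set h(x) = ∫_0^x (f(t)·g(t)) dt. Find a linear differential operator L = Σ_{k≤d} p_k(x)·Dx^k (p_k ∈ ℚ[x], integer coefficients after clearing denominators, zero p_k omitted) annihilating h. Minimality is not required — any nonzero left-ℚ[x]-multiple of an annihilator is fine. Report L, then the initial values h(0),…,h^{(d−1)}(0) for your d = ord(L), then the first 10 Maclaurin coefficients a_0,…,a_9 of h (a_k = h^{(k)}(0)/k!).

L = 6·x·Dx + (6 - 2·x + 12·x^2)·Dx^2 + (-1 + 3·x - x^2 + 3·x^3)·Dx^3  (order 3).
h: a_k = 0, 0, 2, 4, 26/3, 104/5, 782/15, 4692/35, 12314/35, 98512/105, …
ICs: h(0) = 0, h′(0) = 0, h′′(0) = 4.

f: a_k = 2, 6, 18, 54, 162, 486, 1458, 4374, 13122, 39366, …
g: a_k = 0, 2, 0, -2/3, 0, 2/5, 0, -2/7, 0, 2/9, …
L₀ := L_f ⊗_s L_g (sym. prod.), ord ≤ 2.
Integrate: L := L₀·Dx.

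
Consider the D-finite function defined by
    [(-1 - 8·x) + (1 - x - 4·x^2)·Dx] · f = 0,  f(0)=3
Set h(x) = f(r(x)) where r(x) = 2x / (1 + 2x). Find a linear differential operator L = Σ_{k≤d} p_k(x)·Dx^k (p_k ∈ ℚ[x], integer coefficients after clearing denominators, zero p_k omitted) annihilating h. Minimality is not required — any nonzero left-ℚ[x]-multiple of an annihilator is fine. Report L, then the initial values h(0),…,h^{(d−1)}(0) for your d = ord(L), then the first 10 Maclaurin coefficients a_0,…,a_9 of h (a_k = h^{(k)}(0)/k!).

L = (2 + 36·x) + (-1 - 4·x + 12·x^2 + 32·x^3)·Dx  (order 1).
h: a_k = 3, 6, 48, 0, 768, -1536, 15360, -55296, 356352, -1597440, …
ICs: h(0) = 3.

f: a_k = 3, 3, 15, 27, 87, 195, 543, 1323, 3495, 8787, …
Substitute x→r, Dx→(1/r')Dx; clear ⇒ L₀.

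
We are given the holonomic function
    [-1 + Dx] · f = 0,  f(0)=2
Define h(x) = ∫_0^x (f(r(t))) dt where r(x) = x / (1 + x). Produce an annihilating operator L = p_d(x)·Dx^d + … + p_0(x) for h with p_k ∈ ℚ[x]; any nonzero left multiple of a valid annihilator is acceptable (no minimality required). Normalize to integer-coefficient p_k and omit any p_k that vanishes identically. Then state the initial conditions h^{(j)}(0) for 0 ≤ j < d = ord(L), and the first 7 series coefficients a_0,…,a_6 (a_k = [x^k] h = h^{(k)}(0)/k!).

f: a_k = 2, 2, 1, 1/3, 1/12, 1/60, 1/360, …
h₀=f(r): pull back L_f along r ⇒ L₀.
∫: right-multiply L₀ by Dx.
L = -Dx + (1 + 2·x + x^2)·Dx^2  (order 2).
h: a_k = 0, 2, 1, -1/3, 1/12, 1/60, -19/360, …
ICs: h(0) = 0, h′(0) = 2.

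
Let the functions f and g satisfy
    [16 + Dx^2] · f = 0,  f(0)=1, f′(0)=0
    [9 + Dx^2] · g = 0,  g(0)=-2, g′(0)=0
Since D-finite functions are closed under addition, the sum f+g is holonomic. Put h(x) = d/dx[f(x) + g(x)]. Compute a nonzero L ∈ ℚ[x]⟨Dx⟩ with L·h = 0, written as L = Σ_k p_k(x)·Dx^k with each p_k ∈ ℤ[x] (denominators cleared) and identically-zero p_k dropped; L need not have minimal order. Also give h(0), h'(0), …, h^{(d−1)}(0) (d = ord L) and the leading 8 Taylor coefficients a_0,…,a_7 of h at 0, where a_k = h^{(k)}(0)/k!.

f: a_k = 1, 0, -8, 0, 32/3, 0, -256/45, 0, …
g: a_k = -2, 0, 9, 0, -27/4, 0, 81/40, 0, …
L₀ := lclm(L_f,L_g); ord L₀ ≤ 2+2.
h=h₀': d/dx-closure on L₀ ⇒ L.
L = 144 + 25·Dx^2 + Dx^4  (order 4).
h: a_k = 0, 2, 0, 47/3, 0, -1319/60, 0, 26207/2520, …
ICs: h(0) = 0, h′(0) = 2, h′′(0) = 0, h′′′(0) = 94.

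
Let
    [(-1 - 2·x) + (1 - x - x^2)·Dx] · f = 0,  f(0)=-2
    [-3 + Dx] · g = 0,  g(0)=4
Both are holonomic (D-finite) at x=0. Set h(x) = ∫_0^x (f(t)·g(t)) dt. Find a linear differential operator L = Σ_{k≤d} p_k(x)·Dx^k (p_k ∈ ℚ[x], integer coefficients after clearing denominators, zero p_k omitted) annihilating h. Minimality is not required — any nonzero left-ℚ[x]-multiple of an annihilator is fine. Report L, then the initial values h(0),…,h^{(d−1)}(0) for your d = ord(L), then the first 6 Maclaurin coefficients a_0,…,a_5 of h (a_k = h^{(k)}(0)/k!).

f: a_k = -2, -2, -4, -6, -10, -16, …
g: a_k = 4, 12, 18, 18, 27/2, 81/10, …
f·g: L₀ = L_f ⊗_s L_g, ord ≤ 1·1.
h=∫₀ˣh₀: take L = L₀·Dx.
L = (4 - x - 3·x^2)·Dx + (-1 + x + x^2)·Dx^2  (order 2).
h: a_k = 0, -8, -16, -76/3, -36, -247/5, …
ICs: h(0) = 0, h′(0) = -8.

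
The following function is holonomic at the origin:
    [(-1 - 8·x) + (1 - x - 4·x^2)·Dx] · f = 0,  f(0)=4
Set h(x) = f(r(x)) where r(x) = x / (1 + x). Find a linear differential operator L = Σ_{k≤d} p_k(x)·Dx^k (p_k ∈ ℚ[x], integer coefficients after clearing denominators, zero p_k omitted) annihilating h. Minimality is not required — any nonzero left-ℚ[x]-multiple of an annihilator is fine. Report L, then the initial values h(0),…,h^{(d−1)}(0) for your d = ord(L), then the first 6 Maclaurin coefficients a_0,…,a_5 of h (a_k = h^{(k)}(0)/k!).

f: a_k = 4, 4, 20, 36, 116, 260, …
L₀ from L_f via x↦r, Dx↦r'^{-1}Dx.
L = (1 + 9·x) + (-1 - 2·x + 3·x^2 + 4·x^3)·Dx  (order 1).
h: a_k = 4, 4, 16, 0, 64, -64, …
ICs: h(0) = 4.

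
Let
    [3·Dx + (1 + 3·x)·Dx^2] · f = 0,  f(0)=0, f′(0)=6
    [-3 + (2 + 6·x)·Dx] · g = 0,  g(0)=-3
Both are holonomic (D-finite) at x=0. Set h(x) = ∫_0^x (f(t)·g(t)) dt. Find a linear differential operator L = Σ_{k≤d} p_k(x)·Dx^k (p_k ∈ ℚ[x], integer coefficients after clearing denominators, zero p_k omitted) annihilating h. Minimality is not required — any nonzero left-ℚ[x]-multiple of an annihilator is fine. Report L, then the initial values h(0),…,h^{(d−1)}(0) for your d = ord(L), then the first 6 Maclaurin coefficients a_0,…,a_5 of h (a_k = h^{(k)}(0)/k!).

f: a_k = 0, 6, -9, 18, -81/2, 486/5, …
g: a_k = -3, -9/2, 27/8, -81/16, 1215/128, -5103/256, …
L₀ := L_f ⊗_s L_g (sym. prod.), ord ≤ 2.
h=∫₀ˣh₀: take L = L₀·Dx.
L = 9·Dx + (4 + 24·x + 36·x^2)·Dx^3  (order 3).
h: a_k = 0, 0, -9, 0, 27/16, -81/20, …
ICs: h(0) = 0, h′(0) = 0, h′′(0) = -18.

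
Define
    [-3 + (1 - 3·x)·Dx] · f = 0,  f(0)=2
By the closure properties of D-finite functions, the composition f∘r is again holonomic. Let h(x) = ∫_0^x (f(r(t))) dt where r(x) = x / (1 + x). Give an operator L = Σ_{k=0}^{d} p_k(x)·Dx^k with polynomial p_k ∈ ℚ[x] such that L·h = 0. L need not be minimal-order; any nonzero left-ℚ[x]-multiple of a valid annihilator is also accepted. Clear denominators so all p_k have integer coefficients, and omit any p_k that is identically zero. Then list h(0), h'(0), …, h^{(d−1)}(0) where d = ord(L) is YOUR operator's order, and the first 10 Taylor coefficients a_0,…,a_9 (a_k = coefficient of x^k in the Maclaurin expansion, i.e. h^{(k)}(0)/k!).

L = 3·Dx + (-1 + x + 2·x^2)·Dx^2  (order 2).
h: a_k = 0, 2, 3, 4, 6, 48/5, 16, 192/7, 48, 256/3, …
ICs: h(0) = 0, h′(0) = 2.

f: a_k = 2, 6, 18, 54, 162, 486, 1458, 4374, 13122, 39366, …
Change of var in L_f (x↦r) gives L₀.
h=∫h₀ ⇒ L = L₀·Dx.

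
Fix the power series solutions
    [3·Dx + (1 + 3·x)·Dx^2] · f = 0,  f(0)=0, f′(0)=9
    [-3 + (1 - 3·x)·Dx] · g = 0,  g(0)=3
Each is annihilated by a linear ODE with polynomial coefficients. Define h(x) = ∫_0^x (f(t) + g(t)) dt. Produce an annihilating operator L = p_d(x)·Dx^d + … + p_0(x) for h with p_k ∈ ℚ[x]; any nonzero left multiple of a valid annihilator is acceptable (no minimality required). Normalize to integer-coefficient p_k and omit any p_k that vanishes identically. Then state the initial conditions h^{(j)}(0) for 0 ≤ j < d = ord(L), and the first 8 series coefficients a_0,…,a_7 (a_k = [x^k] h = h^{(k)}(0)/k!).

f: a_k = 0, 9, -27/2, 27, -243/4, 729/5, -729/2, 6561/7, …
g: a_k = 3, 9, 27, 81, 243, 729, 2187, 6561, …
f+g: L₀ = lclm(L_f,L_g), ord ≤ 2+1.
Integrate: L := L₀·Dx.
L = (-30 - 18·x)·Dx^2 + (-4 - 48·x - 36·x^2)·Dx^3 + (1 + x - 9·x^2 - 9·x^3)·Dx^4  (order 4).
h: a_k = 0, 3, 9, 9/2, 27, 729/20, 729/5, 3645/14, …
ICs: h(0) = 0, h′(0) = 3, h′′(0) = 18, h′′′(0) = 27.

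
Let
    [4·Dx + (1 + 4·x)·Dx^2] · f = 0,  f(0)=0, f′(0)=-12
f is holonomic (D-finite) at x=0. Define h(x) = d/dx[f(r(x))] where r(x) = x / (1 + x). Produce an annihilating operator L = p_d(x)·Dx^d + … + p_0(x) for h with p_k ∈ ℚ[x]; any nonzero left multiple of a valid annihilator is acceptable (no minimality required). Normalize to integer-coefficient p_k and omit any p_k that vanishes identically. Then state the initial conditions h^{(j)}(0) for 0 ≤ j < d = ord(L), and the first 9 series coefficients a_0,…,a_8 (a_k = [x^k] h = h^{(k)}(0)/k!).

f: a_k = 0, -12, 24, -64, 192, -3072/5, 2048, -49152/7, 24576, …
Substitute x→r, Dx→(1/r')Dx; clear ⇒ L₀.
h₀' ⇒ L via d/dx closure of L₀.
L = (6 + 10·x) + (1 + 6·x + 5·x^2)·Dx  (order 1).
h: a_k = -12, 72, -372, 1872, -9372, 46872, -234372, 1171872, -5859372, …
ICs: h(0) = -12.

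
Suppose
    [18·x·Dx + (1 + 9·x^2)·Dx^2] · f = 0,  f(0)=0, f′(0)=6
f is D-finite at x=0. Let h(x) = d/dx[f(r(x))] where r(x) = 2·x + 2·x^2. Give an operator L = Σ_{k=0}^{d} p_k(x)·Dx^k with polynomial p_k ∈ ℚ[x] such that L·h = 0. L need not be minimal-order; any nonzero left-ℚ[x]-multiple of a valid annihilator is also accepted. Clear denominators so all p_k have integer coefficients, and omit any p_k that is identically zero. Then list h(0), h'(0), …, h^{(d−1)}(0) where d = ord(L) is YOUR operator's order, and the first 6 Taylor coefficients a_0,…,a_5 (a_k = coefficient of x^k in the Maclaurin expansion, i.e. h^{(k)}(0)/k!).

f: a_k = 0, 6, 0, -18, 0, 486/5, …
f∘r: x↦r, Dx↦Dx/r' in L_f ⇒ L₀.
Differentiate: ansatz ord ≤ ord L₀ ⇒ L.
L = (-2 + 72·x + 288·x^2 + 432·x^3 + 216·x^4) + (1 + 2·x + 36·x^2 + 144·x^3 + 180·x^4 + 72·x^5)·Dx  (order 1).
h: a_k = 12, 24, -432, -1728, 13392, 92448, …
ICs: h(0) = 12.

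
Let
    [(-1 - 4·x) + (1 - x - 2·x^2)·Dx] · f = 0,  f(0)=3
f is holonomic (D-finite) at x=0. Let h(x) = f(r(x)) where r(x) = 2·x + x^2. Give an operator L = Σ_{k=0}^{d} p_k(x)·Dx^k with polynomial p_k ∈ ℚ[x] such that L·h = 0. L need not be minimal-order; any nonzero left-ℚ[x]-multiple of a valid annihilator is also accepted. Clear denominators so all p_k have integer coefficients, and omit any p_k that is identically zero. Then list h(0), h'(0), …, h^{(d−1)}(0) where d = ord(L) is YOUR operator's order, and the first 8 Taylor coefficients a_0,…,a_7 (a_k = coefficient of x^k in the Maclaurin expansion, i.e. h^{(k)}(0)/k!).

L = (2 + 16·x + 8·x^2) + (-1 + 3·x + 6·x^2 + 2·x^3)·Dx  (order 1).
h: a_k = 3, 6, 39, 156, 717, 3162, 14103, 62712, …
ICs: h(0) = 3.

f: a_k = 3, 3, 9, 15, 33, 63, 129, 255, …
Change of var in L_f (x↦r) gives L₀.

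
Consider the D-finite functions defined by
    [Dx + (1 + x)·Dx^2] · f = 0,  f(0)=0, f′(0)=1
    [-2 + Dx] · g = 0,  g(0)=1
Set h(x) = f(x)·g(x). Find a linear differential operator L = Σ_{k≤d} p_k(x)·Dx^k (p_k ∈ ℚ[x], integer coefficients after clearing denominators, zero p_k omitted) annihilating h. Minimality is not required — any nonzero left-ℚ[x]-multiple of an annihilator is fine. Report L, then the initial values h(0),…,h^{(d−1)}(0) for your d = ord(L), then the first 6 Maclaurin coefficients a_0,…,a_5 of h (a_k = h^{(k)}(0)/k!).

L = (2 + 4·x) + (-3 - 4·x)·Dx + (1 + x)·Dx^2  (order 2).
h: a_k = 0, 1, 3/2, 4/3, 3/4, 11/30, …
ICs: h(0) = 0, h′(0) = 1.

f: a_k = 0, 1, -1/2, 1/3, -1/4, 1/5, …
g: a_k = 1, 2, 2, 4/3, 2/3, 4/15, …
Product ⇒ symmetric product L₀, ord ≤ 2.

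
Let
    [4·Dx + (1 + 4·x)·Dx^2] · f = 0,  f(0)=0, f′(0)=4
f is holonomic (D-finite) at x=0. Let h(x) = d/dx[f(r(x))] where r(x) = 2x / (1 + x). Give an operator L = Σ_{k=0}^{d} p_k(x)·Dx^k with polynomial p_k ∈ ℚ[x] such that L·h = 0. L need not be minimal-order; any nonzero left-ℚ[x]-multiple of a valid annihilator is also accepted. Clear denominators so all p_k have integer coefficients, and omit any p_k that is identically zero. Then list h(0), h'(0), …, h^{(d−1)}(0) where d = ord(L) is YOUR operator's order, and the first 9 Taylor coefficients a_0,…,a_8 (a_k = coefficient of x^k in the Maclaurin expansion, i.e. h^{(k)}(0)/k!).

L = (10 + 18·x) + (1 + 10·x + 9·x^2)·Dx  (order 1).
h: a_k = 8, -80, 728, -6560, 59048, -531440, 4782968, -43046720, 387420488, …
ICs: h(0) = 8.

f: a_k = 0, 4, -8, 64/3, -64, 1024/5, -2048/3, 16384/7, -8192, …
Substitute x→r, Dx→(1/r')Dx; clear ⇒ L₀.
Derive L from L₀ (diff closure).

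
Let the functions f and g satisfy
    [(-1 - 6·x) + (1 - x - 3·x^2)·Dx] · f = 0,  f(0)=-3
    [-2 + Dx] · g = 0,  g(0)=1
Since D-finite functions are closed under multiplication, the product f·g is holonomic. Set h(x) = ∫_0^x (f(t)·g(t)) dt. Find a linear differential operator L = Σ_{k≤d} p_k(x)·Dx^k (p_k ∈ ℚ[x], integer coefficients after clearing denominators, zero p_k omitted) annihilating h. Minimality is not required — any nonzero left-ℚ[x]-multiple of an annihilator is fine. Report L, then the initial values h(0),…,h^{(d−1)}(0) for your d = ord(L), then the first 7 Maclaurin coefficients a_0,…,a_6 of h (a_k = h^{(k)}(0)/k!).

L = (3 + 4·x - 6·x^2)·Dx + (-1 + x + 3·x^2)·Dx^2  (order 2).
h: a_k = 0, -3, -9/2, -8, -55/4, -129/5, -737/15, …
ICs: h(0) = 0, h′(0) = -3.

f: a_k = -3, -3, -12, -21, -57, -120, -291, …
g: a_k = 1, 2, 2, 4/3, 2/3, 4/15, 4/45, …
Sym-product of L_f,L_g gives L₀ (≤ ord 1).
Integrate: L := L₀·Dx.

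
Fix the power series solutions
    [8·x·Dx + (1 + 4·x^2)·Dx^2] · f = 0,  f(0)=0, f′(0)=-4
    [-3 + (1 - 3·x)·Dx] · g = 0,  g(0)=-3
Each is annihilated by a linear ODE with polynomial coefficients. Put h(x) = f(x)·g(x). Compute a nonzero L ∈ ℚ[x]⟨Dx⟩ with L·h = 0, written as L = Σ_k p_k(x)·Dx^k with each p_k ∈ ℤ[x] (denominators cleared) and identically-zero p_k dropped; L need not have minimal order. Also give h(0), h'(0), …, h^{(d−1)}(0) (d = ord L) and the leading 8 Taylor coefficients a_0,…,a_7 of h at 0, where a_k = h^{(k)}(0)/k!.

f: a_k = 0, -4, 0, 16/3, 0, -64/5, 0, 256/7, …
g: a_k = -3, -9, -27, -81, -243, -729, -2187, -6561, …
f·g: L₀ = L_f ⊗_s L_g, ord ≤ 2·1.
L = 24·x + (6 - 8·x + 48·x^2)·Dx + (-1 + 3·x - 4·x^2 + 12·x^3)·Dx^2  (order 2).
h: a_k = 0, 12, 36, 92, 276, 4332/5, 12996/5, 269076/35, …
ICs: h(0) = 0, h′(0) = 12.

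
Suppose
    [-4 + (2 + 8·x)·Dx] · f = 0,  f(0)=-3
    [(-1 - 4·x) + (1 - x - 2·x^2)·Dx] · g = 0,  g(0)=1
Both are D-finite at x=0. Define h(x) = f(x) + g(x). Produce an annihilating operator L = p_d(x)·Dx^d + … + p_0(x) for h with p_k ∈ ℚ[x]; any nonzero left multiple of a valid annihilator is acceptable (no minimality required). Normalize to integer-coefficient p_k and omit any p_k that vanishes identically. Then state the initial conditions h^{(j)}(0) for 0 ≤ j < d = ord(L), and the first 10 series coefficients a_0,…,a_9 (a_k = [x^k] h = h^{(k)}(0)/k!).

f: a_k = -3, -6, 6, -12, 30, -84, 252, -792, 2574, -8580, …
g: a_k = 1, 1, 3, 5, 11, 21, 43, 85, 171, 341, …
L₀ := lclm(L_f,L_g); ord L₀ ≤ 1+1.
L = (16 + 84·x + 120·x^2 + 160·x^3) + (-10 - 52·x - 204·x^2 - 400·x^3 - 400·x^4)·Dx + (-1 + 7·x + 56·x^2 + 8·x^3 - 200·x^4 - 160·x^5)·Dx^2  (order 2).
h: a_k = -2, -5, 9, -7, 41, -63, 295, -707, 2745, -8239, …
ICs: h(0) = -2, h′(0) = -5.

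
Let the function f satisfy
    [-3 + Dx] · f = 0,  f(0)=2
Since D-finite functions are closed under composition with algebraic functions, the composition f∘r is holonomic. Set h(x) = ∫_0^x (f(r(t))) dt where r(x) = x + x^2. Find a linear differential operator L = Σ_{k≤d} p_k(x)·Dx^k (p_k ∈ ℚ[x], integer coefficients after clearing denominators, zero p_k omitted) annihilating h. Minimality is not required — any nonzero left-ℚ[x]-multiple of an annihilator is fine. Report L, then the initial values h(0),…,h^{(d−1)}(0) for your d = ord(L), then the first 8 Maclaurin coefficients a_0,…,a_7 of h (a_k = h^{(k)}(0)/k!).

L = (-3 - 6·x)·Dx + Dx^2  (order 2).
h: a_k = 0, 2, 3, 5, 27/4, 171/20, 387/40, 2871/280, …
ICs: h(0) = 0, h′(0) = 2.

f: a_k = 2, 6, 9, 9, 27/4, 81/20, 81/40, 243/280, …
Substitute x→r, Dx→(1/r')Dx; clear ⇒ L₀.
h=∫₀ˣh₀: take L = L₀·Dx.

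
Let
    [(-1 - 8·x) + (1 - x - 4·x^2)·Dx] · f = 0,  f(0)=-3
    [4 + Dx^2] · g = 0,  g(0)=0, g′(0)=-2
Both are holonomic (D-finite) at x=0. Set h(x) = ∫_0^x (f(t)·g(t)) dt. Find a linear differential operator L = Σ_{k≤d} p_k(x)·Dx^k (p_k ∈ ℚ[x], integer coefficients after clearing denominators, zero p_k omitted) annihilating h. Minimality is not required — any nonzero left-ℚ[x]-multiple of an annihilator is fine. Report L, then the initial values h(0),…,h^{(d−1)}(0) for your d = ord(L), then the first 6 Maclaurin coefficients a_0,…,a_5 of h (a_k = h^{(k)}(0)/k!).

f: a_k = -3, -3, -15, -27, -87, -195, …
g: a_k = 0, -2, 0, 4/3, 0, -4/15, …
Product ⇒ symmetric product L₀, ord ≤ 2.
∫: right-multiply L₀ by Dx.
L = (4 + 4·x + 16·x^2)·Dx + (2 + 16·x)·Dx^2 + (-1 + x + 4·x^2)·Dx^3  (order 3).
h: a_k = 0, 0, 3, 2, 13/2, 10, …
ICs: h(0) = 0, h′(0) = 0, h′′(0) = 6.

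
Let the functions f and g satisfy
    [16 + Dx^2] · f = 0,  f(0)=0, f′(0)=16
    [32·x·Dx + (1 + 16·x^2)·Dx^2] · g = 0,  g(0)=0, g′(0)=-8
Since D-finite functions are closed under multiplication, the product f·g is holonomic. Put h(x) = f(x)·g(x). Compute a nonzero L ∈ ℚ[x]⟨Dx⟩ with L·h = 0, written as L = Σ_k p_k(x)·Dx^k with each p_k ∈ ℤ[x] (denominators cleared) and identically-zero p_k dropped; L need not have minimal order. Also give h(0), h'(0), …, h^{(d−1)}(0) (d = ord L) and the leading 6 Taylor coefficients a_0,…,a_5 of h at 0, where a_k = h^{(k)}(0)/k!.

L = (1280 + 53248·x^2 + 360448·x^4 + 2097152·x^6 + 8388608·x^8) + (1536·x + 40960·x^3 + 393216·x^5 + 2097152·x^7)·Dx + (96 + 4096·x^2 + 36864·x^4 + 262144·x^6 + 1048576·x^8)·Dx^2 + (96·x + 2560·x^3 + 24576·x^5 + 131072·x^7)·Dx^3 + (1 + 48·x^2 + 896·x^4 + 8192·x^6 + 32768·x^8)·Dx^4  (order 4).
h: a_k = 0, 0, -128, 0, 1024, 0, …
ICs: h(0) = 0, h′(0) = 0, h′′(0) = -256, h′′′(0) = 0.

f: a_k = 0, 16, 0, -128/3, 0, 512/15, …
g: a_k = 0, -8, 0, 128/3, 0, -2048/5, …
f·g: L₀ = L_f ⊗_s L_g, ord ≤ 2·2.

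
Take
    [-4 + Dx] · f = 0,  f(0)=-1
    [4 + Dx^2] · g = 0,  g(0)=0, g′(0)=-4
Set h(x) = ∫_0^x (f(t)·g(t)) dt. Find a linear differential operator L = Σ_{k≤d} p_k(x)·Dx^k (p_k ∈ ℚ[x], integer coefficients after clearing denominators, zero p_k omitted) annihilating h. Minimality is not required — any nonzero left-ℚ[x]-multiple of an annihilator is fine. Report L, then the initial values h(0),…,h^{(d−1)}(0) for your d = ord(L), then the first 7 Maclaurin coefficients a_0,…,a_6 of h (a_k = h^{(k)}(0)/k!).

L = 20·Dx - 8·Dx^2 + Dx^3  (order 3).
h: a_k = 0, 0, 2, 16/3, 22/3, 32/5, 164/45, …
ICs: h(0) = 0, h′(0) = 0, h′′(0) = 4.

f: a_k = -1, -4, -8, -32/3, -32/3, -128/15, -256/45, …
g: a_k = 0, -4, 0, 8/3, 0, -8/15, 0, …
f·g: L₀ = L_f ⊗_s L_g, ord ≤ 1·2.
∫: right-multiply L₀ by Dx.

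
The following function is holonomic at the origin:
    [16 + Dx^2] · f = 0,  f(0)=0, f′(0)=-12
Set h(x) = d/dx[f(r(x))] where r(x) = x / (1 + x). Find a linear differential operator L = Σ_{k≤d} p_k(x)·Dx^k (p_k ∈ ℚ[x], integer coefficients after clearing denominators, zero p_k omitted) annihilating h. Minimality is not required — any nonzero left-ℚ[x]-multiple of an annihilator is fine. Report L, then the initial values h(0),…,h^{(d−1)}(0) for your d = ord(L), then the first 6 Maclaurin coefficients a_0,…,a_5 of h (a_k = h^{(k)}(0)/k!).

L = (22 + 12·x + 6·x^2) + (6 + 18·x + 18·x^2 + 6·x^3)·Dx + (1 + 4·x + 6·x^2 + 4·x^3 + x^4)·Dx^2  (order 2).
h: a_k = -12, 24, 60, -336, 772, -1080, …
ICs: h(0) = -12, h′(0) = 24.

f: a_k = 0, -12, 0, 32, 0, -128/5, …
Substitute x→r, Dx→(1/r')Dx; clear ⇒ L₀.
h=h₀': d/dx-closure on L₀ ⇒ L.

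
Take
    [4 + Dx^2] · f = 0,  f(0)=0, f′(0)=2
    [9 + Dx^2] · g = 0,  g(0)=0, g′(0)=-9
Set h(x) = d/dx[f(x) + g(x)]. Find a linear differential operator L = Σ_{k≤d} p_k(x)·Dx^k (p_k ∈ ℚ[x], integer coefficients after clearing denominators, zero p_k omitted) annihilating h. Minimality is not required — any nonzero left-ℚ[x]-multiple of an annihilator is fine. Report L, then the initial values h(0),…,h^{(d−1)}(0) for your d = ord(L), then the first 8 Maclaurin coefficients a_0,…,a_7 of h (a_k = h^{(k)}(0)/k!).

L = 36 + 13·Dx^2 + Dx^4  (order 4).
h: a_k = -7, 0, 73/2, 0, -697/24, 0, 6433/720, 0, …
ICs: h(0) = -7, h′(0) = 0, h′′(0) = 73, h′′′(0) = 0.

f: a_k = 0, 2, 0, -4/3, 0, 4/15, 0, -8/315, …
g: a_k = 0, -9, 0, 27/2, 0, -243/40, 0, 729/560, …
L₀ := lclm(L_f,L_g); ord L₀ ≤ 2+2.
Derive L from L₀ (diff closure).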